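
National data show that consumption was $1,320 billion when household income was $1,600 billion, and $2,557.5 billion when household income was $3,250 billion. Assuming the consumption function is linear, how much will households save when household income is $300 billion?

S = -45

MPC = (2557.5 − 1320)/(3250 − 1600) = 1237.5/1650 = 0.75
a = 1320 − 0.75(1600) = 1320 − 1200 = 120
C = 120 + 0.75(300) = 345
S = 300 − 345 = -45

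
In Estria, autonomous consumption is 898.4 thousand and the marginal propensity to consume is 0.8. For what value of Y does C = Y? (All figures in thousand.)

At break-even, C = Y: 898.4 + 0.8Y = Y
0.2Y = 898.4, so Y = 898.4/0.2 = 4492

Y = 4492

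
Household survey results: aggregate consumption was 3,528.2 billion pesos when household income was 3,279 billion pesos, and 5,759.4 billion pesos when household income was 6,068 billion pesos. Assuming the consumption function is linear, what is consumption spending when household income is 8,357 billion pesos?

C = 7590.6

MPC = (5759.4 − 3528.2)/(6068 − 3279) = 2231.2/2789 = 0.8
a = 3528.2 − 0.8(3279) = 3528.2 − 2623.2 = 905
C = 905 + 0.8(8357) = 905 + 6685.6 = 7590.6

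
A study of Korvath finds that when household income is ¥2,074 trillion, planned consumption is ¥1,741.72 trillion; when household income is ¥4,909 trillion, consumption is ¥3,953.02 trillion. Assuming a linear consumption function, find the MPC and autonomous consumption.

MPC = ΔC/ΔY = (3953.02 − 1741.72)/(4909 − 2074) = 2211.3/2835 = 0.78
a = C − MPC·Y = 1741.72 − 0.78(2074) = 1741.72 − 1617.72 = 124

MPC = 0.78; a = 124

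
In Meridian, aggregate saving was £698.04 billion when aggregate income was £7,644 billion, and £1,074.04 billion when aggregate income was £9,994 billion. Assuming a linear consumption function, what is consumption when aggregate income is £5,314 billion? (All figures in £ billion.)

MPS = ΔS/ΔY = (1074.04 − 698.04)/(9994 − 7644) = 376/2350 = 0.16
MPC = 1 − MPS = 0.84
Autonomous saving = 698.04 − 0.16(7644) = -525, so a = 525
C = 525 + 0.84(5314) = 525 + 4463.76 = 4988.76

C = 4988.76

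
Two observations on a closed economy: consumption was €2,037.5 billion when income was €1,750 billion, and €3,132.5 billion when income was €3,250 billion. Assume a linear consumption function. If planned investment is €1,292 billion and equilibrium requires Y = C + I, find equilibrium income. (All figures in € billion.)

Y = 7600

MPC = (3132.5 − 2037.5)/(3250 − 1750) = 1095/1500 = 0.73
a = 2037.5 − 0.73(1750) = 760
Equilibrium: Y = 760 + 0.73Y + 1292
0.27Y = 2052, so Y = 2052/0.27 = 7600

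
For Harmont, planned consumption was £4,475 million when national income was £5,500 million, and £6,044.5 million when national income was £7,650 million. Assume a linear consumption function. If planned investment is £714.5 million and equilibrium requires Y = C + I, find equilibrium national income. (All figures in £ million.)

Y = 4350

MPC = (6044.5 − 4475)/(7650 − 5500) = 1569.5/2150 = 0.73
a = 4475 − 0.73(5500) = 460
Equilibrium: Y = 460 + 0.73Y + 714.5
0.27Y = 1174.5, so Y = 1174.5/0.27 = 4350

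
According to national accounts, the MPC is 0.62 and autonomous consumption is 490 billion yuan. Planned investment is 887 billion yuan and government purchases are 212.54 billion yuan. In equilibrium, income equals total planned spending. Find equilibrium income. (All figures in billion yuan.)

Y = C + I + G = 490 + 0.62Y + 887 + 212.54
Y − 0.62Y = 1589.54
0.38Y = 1589.54, so Y = 1589.54/0.38 = 4183

Y = 4183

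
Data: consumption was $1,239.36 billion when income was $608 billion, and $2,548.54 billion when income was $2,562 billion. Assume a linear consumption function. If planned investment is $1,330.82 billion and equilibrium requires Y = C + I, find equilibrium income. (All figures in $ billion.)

MPC = (2548.54 − 1239.36)/(2562 − 608) = 1309.18/1954 = 0.67
a = 1239.36 − 0.67(608) = 832
Equilibrium: Y = 832 + 0.67Y + 1330.82
0.33Y = 2162.82, so Y = 2162.82/0.33 = 6554

Y = 6554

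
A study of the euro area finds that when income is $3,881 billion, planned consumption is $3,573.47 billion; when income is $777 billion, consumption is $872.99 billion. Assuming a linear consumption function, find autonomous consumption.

a = 197

MPC = ΔC/ΔY = (3573.47 − 872.99)/(3881 − 777) = 2700.48/3104 = 0.87
a = C − MPC·Y = 872.99 − 0.87(777) = 872.99 − 675.99 = 197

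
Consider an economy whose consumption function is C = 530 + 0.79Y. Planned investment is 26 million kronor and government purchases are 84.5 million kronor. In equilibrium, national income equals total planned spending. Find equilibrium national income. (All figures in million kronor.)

Y = 3050

Y = C + I + G = 530 + 0.79Y + 26 + 84.5
Y − 0.79Y = 640.5
0.21Y = 640.5, so Y = 640.5/0.21 = 3050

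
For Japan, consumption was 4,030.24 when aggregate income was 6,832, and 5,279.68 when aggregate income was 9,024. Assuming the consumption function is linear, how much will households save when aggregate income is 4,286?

MPC = (5279.68 − 4030.24)/(9024 − 6832) = 1249.44/2192 = 0.57
a = 4030.24 − 0.57(6832) = 4030.24 − 3894.24 = 136
C = 136 + 0.57(4286) = 2579.02
S = 4286 − 2579.02 = 1706.98

S = 1706.98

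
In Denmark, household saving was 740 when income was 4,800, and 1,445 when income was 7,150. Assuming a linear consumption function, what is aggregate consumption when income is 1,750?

MPS = ΔS/ΔY = (1445 − 740)/(7150 − 4800) = 705/2350 = 0.3
MPC = 1 − MPS = 0.7
Autonomous saving = 740 − 0.3(4800) = -700, so a = 700
C = 700 + 0.7(1750) = 700 + 1225 = 1925

C = 1925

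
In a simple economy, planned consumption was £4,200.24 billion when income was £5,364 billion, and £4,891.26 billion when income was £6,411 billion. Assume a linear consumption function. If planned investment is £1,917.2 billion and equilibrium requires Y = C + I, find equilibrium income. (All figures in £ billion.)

MPC = (4891.26 − 4200.24)/(6411 − 5364) = 691.02/1047 = 0.66
a = 4200.24 − 0.66(5364) = 660
Equilibrium: Y = 660 + 0.66Y + 1917.2
0.34Y = 2577.2, so Y = 2577.2/0.34 = 7580

Y = 7580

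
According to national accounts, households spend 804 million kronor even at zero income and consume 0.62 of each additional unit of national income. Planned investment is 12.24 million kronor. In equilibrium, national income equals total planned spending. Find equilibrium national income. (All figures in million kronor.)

Y = 2148

Y = C + I = 804 + 0.62Y + 12.24
Y − 0.62Y = 816.24
0.38Y = 816.24, so Y = 816.24/0.38 = 2148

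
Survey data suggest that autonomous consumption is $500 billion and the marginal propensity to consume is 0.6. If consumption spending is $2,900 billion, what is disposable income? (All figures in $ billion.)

Y = 4000

500 + 0.6Y = 2900
0.6Y = 2400, so Y = 2400/0.6 = 4000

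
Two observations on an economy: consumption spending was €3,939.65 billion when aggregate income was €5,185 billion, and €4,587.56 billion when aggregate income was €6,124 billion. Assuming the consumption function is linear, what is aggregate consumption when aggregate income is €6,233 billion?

C = 4662.77

MPC = (4587.56 − 3939.65)/(6124 − 5185) = 647.91/939 = 0.69
a = 3939.65 − 0.69(5185) = 3939.65 − 3577.65 = 362
C = 362 + 0.69(6233) = 362 + 4300.77 = 4662.77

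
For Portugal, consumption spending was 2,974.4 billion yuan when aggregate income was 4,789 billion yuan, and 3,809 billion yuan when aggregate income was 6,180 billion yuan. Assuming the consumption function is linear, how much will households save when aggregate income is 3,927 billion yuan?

S = 1469.8

MPC = (3809 − 2974.4)/(6180 − 4789) = 834.6/1391 = 0.6
a = 2974.4 − 0.6(4789) = 2974.4 − 2873.4 = 101
C = 101 + 0.6(3927) = 2457.2
S = 3927 − 2457.2 = 1469.8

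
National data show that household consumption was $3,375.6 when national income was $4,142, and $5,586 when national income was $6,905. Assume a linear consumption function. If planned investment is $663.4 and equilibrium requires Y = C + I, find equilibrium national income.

MPC = (5586 − 3375.6)/(6905 − 4142) = 2210.4/2763 = 0.8
a = 3375.6 − 0.8(4142) = 62
Equilibrium: Y = 62 + 0.8Y + 663.4
0.2Y = 725.4, so Y = 725.4/0.2 = 3627

Y = 3627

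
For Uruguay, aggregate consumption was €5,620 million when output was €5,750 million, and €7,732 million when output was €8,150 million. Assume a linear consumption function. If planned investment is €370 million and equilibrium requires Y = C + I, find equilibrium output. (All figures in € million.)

MPC = (7732 − 5620)/(8150 − 5750) = 2112/2400 = 0.88
a = 5620 − 0.88(5750) = 560
Equilibrium: Y = 560 + 0.88Y + 370
0.12Y = 930, so Y = 930/0.12 = 7750

Y = 7750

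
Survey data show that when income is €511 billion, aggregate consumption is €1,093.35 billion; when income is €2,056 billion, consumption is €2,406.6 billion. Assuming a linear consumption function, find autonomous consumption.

a = 659

MPC = ΔC/ΔY = (2406.6 − 1093.35)/(2056 − 511) = 1313.25/1545 = 0.85
a = C − MPC·Y = 1093.35 − 0.85(511) = 1093.35 − 434.35 = 659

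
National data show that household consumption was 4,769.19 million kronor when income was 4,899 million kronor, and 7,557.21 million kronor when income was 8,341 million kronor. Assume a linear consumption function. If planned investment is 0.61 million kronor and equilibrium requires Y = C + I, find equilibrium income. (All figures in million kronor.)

MPC = (7557.21 − 4769.19)/(8341 − 4899) = 2788.02/3442 = 0.81
a = 4769.19 − 0.81(4899) = 801
Equilibrium: Y = 801 + 0.81Y + 0.61
0.19Y = 801.61, so Y = 801.61/0.19 = 4219

Y = 4219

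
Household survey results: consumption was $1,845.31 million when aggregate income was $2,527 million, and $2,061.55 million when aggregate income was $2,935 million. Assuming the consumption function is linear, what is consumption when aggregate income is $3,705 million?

MPC = (2061.55 − 1845.31)/(2935 − 2527) = 216.24/408 = 0.53
a = 1845.31 − 0.53(2527) = 1845.31 − 1339.31 = 506
C = 506 + 0.53(3705) = 506 + 1963.65 = 2469.65

C = 2469.65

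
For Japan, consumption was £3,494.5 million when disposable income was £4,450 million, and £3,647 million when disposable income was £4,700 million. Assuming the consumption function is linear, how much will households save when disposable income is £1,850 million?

S = -58.5

MPC = (3647 − 3494.5)/(4700 − 4450) = 152.5/250 = 0.61
a = 3494.5 − 0.61(4450) = 3494.5 − 2714.5 = 780
C = 780 + 0.61(1850) = 1908.5
S = 1850 − 1908.5 = -58.5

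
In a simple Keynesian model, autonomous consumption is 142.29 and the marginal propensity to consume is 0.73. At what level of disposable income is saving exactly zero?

At break-even, C = Y: 142.29 + 0.73Y = Y
0.27Y = 142.29, so Y = 142.29/0.27 = 527

Y = 527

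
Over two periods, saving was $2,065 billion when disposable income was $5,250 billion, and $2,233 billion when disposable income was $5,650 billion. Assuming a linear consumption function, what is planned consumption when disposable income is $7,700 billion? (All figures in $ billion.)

C = 4606

MPS = ΔS/ΔY = (2233 − 2065)/(5650 − 5250) = 168/400 = 0.42
MPC = 1 − MPS = 0.58
Autonomous saving = 2065 − 0.42(5250) = -140, so a = 140
C = 140 + 0.58(7700) = 140 + 4466 = 4606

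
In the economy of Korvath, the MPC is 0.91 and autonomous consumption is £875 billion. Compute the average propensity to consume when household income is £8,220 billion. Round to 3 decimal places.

APC = 1.016

C = 875 + 0.91(8220) = 8355.2
APC = C/Y = 8355.2/8220 = 1.016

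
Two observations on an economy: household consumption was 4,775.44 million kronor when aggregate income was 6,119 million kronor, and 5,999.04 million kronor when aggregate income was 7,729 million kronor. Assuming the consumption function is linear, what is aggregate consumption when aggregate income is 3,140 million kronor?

MPC = (5999.04 − 4775.44)/(7729 − 6119) = 1223.6/1610 = 0.76
a = 4775.44 − 0.76(6119) = 4775.44 − 4650.44 = 125
C = 125 + 0.76(3140) = 125 + 2386.4 = 2511.4

C = 2511.4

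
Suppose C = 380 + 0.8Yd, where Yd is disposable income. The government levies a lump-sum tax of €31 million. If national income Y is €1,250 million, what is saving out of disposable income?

S = -136.2

Yd = Y − T = 1250 − 31 = 1219
C = 380 + 0.8(1219) = 380 + 975.2 = 1355.2
S = Yd − C = 1219 − 1355.2 = -136.2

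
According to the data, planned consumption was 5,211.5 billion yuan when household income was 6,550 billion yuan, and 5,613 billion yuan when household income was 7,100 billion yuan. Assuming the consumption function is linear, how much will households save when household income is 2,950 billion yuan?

S = 366.5

MPC = (5613 − 5211.5)/(7100 − 6550) = 401.5/550 = 0.73
a = 5211.5 − 0.73(6550) = 5211.5 − 4781.5 = 430
C = 430 + 0.73(2950) = 2583.5
S = 2950 − 2583.5 = 366.5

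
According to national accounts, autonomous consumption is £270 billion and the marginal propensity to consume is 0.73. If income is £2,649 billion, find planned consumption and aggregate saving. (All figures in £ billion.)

C = 2203.77; S = 445.23

C = 270 + 0.73(2649) = 270 + 1933.77 = 2203.77
S = Y − C = 2649 − 2203.77 = 445.23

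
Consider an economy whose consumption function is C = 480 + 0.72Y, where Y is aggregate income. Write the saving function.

S = Y − C = Y − (480 + 0.72Y) = -480 + (1 − 0.72)Y

S = -480 + 0.28Y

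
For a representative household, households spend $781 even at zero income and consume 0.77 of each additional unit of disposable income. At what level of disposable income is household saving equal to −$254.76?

Y = 2288

S = Y − C = -781 + 0.23Y
-781 + 0.23Y = -254.76, so 0.23Y = 526.24 and Y = 2288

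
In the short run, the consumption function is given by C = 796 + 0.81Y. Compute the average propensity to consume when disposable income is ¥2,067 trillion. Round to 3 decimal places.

APC = 1.195

C = 796 + 0.81(2067) = 2470.27
APC = C/Y = 2470.27/2067 = 1.195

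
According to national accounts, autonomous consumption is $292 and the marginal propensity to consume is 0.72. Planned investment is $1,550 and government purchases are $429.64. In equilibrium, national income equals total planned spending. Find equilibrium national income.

Y = 8113

Y = C + I + G = 292 + 0.72Y + 1550 + 429.64
Y − 0.72Y = 2271.64
0.28Y = 2271.64, so Y = 2271.64/0.28 = 8113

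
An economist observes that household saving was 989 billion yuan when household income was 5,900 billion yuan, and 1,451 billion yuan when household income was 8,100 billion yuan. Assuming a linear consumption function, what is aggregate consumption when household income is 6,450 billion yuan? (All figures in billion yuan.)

MPS = ΔS/ΔY = (1451 − 989)/(8100 − 5900) = 462/2200 = 0.21
MPC = 1 − MPS = 0.79
Autonomous saving = 989 − 0.21(5900) = -250, so a = 250
C = 250 + 0.79(6450) = 250 + 5095.5 = 5345.5

C = 5345.5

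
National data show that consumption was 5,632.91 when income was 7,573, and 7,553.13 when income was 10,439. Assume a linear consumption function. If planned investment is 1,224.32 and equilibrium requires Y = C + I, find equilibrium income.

MPC = (7553.13 − 5632.91)/(10439 − 7573) = 1920.22/2866 = 0.67
a = 5632.91 − 0.67(7573) = 559
Equilibrium: Y = 559 + 0.67Y + 1224.32
0.33Y = 1783.32, so Y = 1783.32/0.33 = 5404

Y = 5404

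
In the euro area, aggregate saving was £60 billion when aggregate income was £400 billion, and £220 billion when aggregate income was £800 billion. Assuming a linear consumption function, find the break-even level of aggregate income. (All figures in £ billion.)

MPS = ΔS/ΔY = (220 − 60)/(800 − 400) = 160/400 = 0.4
MPC = 1 − MPS = 0.6
From S(400) = 60: −a + 0.4(400) = 60, so a = 160 − 60 = 100
Break-even (S = 0): Y = a/MPS = 100/0.4 = 250

Y = 250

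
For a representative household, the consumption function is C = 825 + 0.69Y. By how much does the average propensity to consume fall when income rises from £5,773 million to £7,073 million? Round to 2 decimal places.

ΔAPC = 0.03

At Y = 5773: C = 825 + 0.69(5773) = 4808.37, APC = 4808.37/5773 = 0.833
At Y = 7073: C = 5705.37, APC = 5705.37/7073 = 0.807
Fall in APC = 0.833 − 0.807 = 0.026 ≈ 0.03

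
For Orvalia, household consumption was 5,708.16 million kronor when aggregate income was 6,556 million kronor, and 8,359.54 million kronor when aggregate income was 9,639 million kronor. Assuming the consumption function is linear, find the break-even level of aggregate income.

Y = 500

MPC = (8359.54 − 5708.16)/(9639 − 6556) = 2651.38/3083 = 0.86
a = 5708.16 − 0.86(6556) = 5708.16 − 5638.16 = 70
Break-even: Y = a/(1−MPC) = 70/0.14 = 500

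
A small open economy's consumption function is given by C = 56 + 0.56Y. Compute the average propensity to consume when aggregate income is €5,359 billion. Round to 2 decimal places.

APC = 0.57

C = 56 + 0.56(5359) = 3057.04
APC = C/Y = 3057.04/5359 = 0.57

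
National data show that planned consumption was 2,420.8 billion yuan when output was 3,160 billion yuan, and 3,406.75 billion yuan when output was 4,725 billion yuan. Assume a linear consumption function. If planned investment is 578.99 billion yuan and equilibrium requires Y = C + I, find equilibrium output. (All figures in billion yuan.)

Y = 2727

MPC = (3406.75 − 2420.8)/(4725 − 3160) = 985.95/1565 = 0.63
a = 2420.8 − 0.63(3160) = 430
Equilibrium: Y = 430 + 0.63Y + 578.99
0.37Y = 1008.99, so Y = 1008.99/0.37 = 2727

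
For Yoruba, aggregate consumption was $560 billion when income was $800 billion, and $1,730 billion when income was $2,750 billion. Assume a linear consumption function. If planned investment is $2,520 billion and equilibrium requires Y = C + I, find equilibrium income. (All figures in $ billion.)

Y = 6500

MPC = (1730 − 560)/(2750 − 800) = 1170/1950 = 0.6
a = 560 − 0.6(800) = 80
Equilibrium: Y = 80 + 0.6Y + 2520
0.4Y = 2600, so Y = 2600/0.4 = 6500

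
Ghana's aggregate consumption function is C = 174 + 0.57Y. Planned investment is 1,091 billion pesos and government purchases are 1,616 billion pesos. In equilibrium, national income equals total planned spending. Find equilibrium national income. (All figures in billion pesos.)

Y = 6700

Y = C + I + G = 174 + 0.57Y + 1091 + 1616
Y − 0.57Y = 2881
0.43Y = 2881, so Y = 2881/0.43 = 6700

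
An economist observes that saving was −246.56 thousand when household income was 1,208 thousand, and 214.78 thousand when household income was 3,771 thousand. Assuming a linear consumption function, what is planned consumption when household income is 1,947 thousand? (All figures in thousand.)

C = 2060.54

MPS = ΔS/ΔY = (214.78 − (-246.56))/(3771 − 1208) = 461.34/2563 = 0.18
MPC = 1 − MPS = 0.82
Autonomous saving = -246.56 − 0.18(1208) = -464, so a = 464
C = 464 + 0.82(1947) = 464 + 1596.54 = 2060.54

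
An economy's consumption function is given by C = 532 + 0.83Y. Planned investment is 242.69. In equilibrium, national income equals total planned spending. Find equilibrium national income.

Y = 4557

Y = C + I = 532 + 0.83Y + 242.69
Y − 0.83Y = 774.69
0.17Y = 774.69, so Y = 774.69/0.17 = 4557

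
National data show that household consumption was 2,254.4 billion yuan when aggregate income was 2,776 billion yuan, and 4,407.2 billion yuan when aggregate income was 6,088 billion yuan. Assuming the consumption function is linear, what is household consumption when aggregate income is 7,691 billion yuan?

C = 5449.15

MPC = (4407.2 − 2254.4)/(6088 − 2776) = 2152.8/3312 = 0.65
a = 2254.4 − 0.65(2776) = 2254.4 − 1804.4 = 450
C = 450 + 0.65(7691) = 450 + 4999.15 = 5449.15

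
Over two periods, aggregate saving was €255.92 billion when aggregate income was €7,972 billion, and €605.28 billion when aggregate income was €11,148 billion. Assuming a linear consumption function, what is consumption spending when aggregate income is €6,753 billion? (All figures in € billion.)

MPS = ΔS/ΔY = (605.28 − 255.92)/(11148 − 7972) = 349.36/3176 = 0.11
MPC = 1 − MPS = 0.89
Autonomous saving = 255.92 − 0.11(7972) = -621, so a = 621
C = 621 + 0.89(6753) = 621 + 6010.17 = 6631.17

C = 6631.17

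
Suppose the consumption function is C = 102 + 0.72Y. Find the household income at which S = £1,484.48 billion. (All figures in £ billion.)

Y = 5666

S = Y − C = -102 + 0.28Y
-102 + 0.28Y = 1484.48, so 0.28Y = 1586.48 and Y = 5666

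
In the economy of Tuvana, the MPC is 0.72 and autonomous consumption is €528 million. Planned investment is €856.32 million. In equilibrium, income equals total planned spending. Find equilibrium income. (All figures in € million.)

Y = C + I = 528 + 0.72Y + 856.32
Y − 0.72Y = 1384.32
0.28Y = 1384.32, so Y = 1384.32/0.28 = 4944

Y = 4944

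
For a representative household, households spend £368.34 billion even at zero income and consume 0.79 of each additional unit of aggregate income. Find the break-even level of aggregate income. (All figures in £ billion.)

At break-even, C = Y: 368.34 + 0.79Y = Y
0.21Y = 368.34, so Y = 368.34/0.21 = 1754

Y = 1754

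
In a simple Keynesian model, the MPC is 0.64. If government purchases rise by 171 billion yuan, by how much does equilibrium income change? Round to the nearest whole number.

ΔY ≈ 475

The multiplier is 1/(1 − MPC) = 1/0.36.
ΔY = 171/0.36 = 475.00 ≈ 475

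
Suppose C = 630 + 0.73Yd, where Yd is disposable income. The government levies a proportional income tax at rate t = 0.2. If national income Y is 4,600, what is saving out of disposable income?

S = 363.6

Yd = (1 − 0.2)(4600) = 0.8(4600) = 3680
C = 630 + 0.73(3680) = 630 + 2686.4 = 3316.4
S = Yd − C = 3680 − 3316.4 = 363.6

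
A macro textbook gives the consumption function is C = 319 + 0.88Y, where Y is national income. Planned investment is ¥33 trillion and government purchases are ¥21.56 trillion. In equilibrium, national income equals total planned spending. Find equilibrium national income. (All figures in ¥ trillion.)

Y = 3113

Y = C + I + G = 319 + 0.88Y + 33 + 21.56
Y − 0.88Y = 373.56
0.12Y = 373.56, so Y = 373.56/0.12 = 3113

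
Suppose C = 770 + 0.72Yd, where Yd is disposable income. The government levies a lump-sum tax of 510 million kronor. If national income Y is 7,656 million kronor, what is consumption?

Yd = Y − T = 7656 − 510 = 7146
C = 770 + 0.72(7146) = 770 + 5145.12 = 5915.12

C = 5915.12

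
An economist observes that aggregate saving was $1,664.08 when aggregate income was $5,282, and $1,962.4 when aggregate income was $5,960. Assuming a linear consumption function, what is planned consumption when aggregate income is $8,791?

C = 5582.96

MPS = ΔS/ΔY = (1962.4 − 1664.08)/(5960 − 5282) = 298.32/678 = 0.44
MPC = 1 − MPS = 0.56
Autonomous saving = 1664.08 − 0.44(5282) = -660, so a = 660
C = 660 + 0.56(8791) = 660 + 4922.96 = 5582.96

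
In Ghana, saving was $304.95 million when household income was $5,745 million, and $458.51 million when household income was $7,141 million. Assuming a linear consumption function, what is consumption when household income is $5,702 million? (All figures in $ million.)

C = 5401.78

MPS = ΔS/ΔY = (458.51 − 304.95)/(7141 − 5745) = 153.56/1396 = 0.11
MPC = 1 − MPS = 0.89
Autonomous saving = 304.95 − 0.11(5745) = -327, so a = 327
C = 327 + 0.89(5702) = 327 + 5074.78 = 5401.78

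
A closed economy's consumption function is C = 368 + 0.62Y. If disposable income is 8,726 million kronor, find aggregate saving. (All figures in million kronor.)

C = 368 + 0.62(8726) = 368 + 5410.12 = 5778.12
S = Y − C = 8726 − 5778.12 = 2947.88

S = 2947.88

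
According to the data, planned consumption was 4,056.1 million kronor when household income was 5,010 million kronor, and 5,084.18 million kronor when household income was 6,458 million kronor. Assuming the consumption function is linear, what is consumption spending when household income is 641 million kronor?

MPC = (5084.18 − 4056.1)/(6458 − 5010) = 1028.08/1448 = 0.71
a = 4056.1 − 0.71(5010) = 4056.1 − 3557.1 = 499
C = 499 + 0.71(641) = 499 + 455.11 = 954.11

C = 954.11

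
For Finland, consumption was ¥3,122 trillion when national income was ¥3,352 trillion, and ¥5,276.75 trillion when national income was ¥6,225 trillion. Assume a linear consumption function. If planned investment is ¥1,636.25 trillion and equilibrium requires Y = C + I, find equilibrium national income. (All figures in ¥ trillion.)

Y = 8977

MPC = (5276.75 − 3122)/(6225 − 3352) = 2154.75/2873 = 0.75
a = 3122 − 0.75(3352) = 608
Equilibrium: Y = 608 + 0.75Y + 1636.25
0.25Y = 2244.25, so Y = 2244.25/0.25 = 8977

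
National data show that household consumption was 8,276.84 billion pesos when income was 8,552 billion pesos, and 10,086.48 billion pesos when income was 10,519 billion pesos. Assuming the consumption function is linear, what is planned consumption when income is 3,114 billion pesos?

MPC = (10086.48 − 8276.84)/(10519 − 8552) = 1809.64/1967 = 0.92
a = 8276.84 − 0.92(8552) = 8276.84 − 7867.84 = 409
C = 409 + 0.92(3114) = 409 + 2864.88 = 3273.88

C = 3273.88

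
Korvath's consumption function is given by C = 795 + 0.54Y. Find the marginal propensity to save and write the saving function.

MPS = 1 − MPC = 1 − 0.54 = 0.46
S = Y − C = -795 + 0.46Y

MPS = 0.46; S = -795 + 0.46Y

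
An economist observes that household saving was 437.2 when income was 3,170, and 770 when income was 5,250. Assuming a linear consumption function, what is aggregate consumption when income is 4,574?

MPS = ΔS/ΔY = (770 − 437.2)/(5250 − 3170) = 332.8/2080 = 0.16
MPC = 1 − MPS = 0.84
Autonomous saving = 437.2 − 0.16(3170) = -70, so a = 70
C = 70 + 0.84(4574) = 70 + 3842.16 = 3912.16

C = 3912.16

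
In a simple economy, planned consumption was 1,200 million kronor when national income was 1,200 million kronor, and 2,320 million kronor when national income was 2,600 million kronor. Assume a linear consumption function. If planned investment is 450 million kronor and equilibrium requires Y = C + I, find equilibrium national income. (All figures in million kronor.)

MPC = (2320 − 1200)/(2600 − 1200) = 1120/1400 = 0.8
a = 1200 − 0.8(1200) = 240
Equilibrium: Y = 240 + 0.8Y + 450
0.2Y = 690, so Y = 690/0.2 = 3450

Y = 3450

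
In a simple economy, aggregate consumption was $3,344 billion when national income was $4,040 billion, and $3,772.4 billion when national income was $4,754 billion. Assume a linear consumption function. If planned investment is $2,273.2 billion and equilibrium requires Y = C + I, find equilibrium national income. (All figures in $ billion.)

Y = 7983

MPC = (3772.4 − 3344)/(4754 − 4040) = 428.4/714 = 0.6
a = 3344 − 0.6(4040) = 920
Equilibrium: Y = 920 + 0.6Y + 2273.2
0.4Y = 3193.2, so Y = 3193.2/0.4 = 7983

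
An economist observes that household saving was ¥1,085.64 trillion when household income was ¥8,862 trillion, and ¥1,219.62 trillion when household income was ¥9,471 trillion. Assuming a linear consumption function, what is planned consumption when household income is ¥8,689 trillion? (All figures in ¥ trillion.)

MPS = ΔS/ΔY = (1219.62 − 1085.64)/(9471 − 8862) = 133.98/609 = 0.22
MPC = 1 − MPS = 0.78
Autonomous saving = 1085.64 − 0.22(8862) = -864, so a = 864
C = 864 + 0.78(8689) = 864 + 6777.42 = 7641.42

C = 7641.42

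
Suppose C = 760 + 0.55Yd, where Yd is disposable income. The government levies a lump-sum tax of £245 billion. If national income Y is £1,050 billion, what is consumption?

Yd = Y − T = 1050 − 245 = 805
C = 760 + 0.55(805) = 760 + 442.75 = 1202.75

C = 1202.75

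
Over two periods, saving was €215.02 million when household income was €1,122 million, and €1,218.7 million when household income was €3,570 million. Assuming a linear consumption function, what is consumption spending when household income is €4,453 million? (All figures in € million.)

C = 2872.27

MPS = ΔS/ΔY = (1218.7 − 215.02)/(3570 − 1122) = 1003.68/2448 = 0.41
MPC = 1 − MPS = 0.59
Autonomous saving = 215.02 − 0.41(1122) = -245, so a = 245
C = 245 + 0.59(4453) = 245 + 2627.27 = 2872.27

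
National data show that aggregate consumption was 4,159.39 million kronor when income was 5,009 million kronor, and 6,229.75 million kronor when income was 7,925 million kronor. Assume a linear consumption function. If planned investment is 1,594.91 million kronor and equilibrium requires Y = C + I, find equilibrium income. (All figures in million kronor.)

Y = 7579

MPC = (6229.75 − 4159.39)/(7925 − 5009) = 2070.36/2916 = 0.71
a = 4159.39 − 0.71(5009) = 603
Equilibrium: Y = 603 + 0.71Y + 1594.91
0.29Y = 2197.91, so Y = 2197.91/0.29 = 7579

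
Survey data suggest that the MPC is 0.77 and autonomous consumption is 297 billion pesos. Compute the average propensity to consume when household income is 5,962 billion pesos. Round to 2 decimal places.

C = 297 + 0.77(5962) = 4887.74
APC = C/Y = 4887.74/5962 = 0.82

APC = 0.82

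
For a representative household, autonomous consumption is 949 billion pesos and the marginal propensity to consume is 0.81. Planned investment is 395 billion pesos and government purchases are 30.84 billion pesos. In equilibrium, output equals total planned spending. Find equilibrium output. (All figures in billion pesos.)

Y = C + I + G = 949 + 0.81Y + 395 + 30.84
Y − 0.81Y = 1374.84
0.19Y = 1374.84, so Y = 1374.84/0.19 = 7236

Y = 7236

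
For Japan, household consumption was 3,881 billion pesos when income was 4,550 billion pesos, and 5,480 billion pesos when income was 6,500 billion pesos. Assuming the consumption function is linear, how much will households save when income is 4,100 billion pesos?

MPC = (5480 − 3881)/(6500 − 4550) = 1599/1950 = 0.82
a = 3881 − 0.82(4550) = 3881 − 3731 = 150
C = 150 + 0.82(4100) = 3512
S = 4100 − 3512 = 588

S = 588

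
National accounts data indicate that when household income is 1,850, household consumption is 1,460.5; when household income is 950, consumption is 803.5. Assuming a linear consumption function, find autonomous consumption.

MPC = ΔC/ΔY = (1460.5 − 803.5)/(1850 − 950) = 657/900 = 0.73
a = C − MPC·Y = 803.5 − 0.73(950) = 803.5 − 693.5 = 110

a = 110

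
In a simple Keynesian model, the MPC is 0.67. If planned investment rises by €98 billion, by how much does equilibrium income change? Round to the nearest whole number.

ΔY ≈ 297

The multiplier is 1/(1 − MPC) = 1/0.33.
ΔY = 98/0.33 = 296.97 ≈ 297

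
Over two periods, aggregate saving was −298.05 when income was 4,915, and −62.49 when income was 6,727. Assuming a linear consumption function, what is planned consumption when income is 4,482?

MPS = ΔS/ΔY = (-62.49 − (-298.05))/(6727 − 4915) = 235.56/1812 = 0.13
MPC = 1 − MPS = 0.87
Autonomous saving = -298.05 − 0.13(4915) = -937, so a = 937
C = 937 + 0.87(4482) = 937 + 3899.34 = 4836.34

C = 4836.34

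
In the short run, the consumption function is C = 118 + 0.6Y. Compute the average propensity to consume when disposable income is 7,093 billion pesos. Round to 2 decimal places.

C = 118 + 0.6(7093) = 4373.8
APC = C/Y = 4373.8/7093 = 0.62

APC = 0.62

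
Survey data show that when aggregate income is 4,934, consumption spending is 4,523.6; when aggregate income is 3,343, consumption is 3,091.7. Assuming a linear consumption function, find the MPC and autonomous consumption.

MPC = 0.9; a = 83

MPC = ΔC/ΔY = (4523.6 − 3091.7)/(4934 − 3343) = 1431.9/1591 = 0.9
a = C − MPC·Y = 3091.7 − 0.9(3343) = 3091.7 − 3008.7 = 83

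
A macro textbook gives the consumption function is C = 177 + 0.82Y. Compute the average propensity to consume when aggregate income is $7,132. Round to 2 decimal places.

C = 177 + 0.82(7132) = 6025.24
APC = C/Y = 6025.24/7132 = 0.84

APC = 0.84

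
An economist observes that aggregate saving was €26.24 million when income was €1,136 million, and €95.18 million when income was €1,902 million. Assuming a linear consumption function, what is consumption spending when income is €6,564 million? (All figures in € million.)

C = 6049.24

MPS = ΔS/ΔY = (95.18 − 26.24)/(1902 − 1136) = 68.94/766 = 0.09
MPC = 1 − MPS = 0.91
Autonomous saving = 26.24 − 0.09(1136) = -76, so a = 76
C = 76 + 0.91(6564) = 76 + 5973.24 = 6049.24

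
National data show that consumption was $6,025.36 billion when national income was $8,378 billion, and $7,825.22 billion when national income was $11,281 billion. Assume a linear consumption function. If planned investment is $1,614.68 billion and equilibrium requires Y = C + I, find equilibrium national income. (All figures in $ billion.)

MPC = (7825.22 − 6025.36)/(11281 − 8378) = 1799.86/2903 = 0.62
a = 6025.36 − 0.62(8378) = 831
Equilibrium: Y = 831 + 0.62Y + 1614.68
0.38Y = 2445.68, so Y = 2445.68/0.38 = 6436

Y = 6436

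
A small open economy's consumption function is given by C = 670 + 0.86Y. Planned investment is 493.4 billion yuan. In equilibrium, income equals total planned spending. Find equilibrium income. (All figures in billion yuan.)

Y = C + I = 670 + 0.86Y + 493.4
Y − 0.86Y = 1163.4
0.14Y = 1163.4, so Y = 1163.4/0.14 = 8310

Y = 8310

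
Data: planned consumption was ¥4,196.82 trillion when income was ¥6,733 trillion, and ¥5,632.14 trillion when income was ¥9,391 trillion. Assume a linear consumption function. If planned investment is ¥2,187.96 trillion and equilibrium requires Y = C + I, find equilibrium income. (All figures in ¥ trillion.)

MPC = (5632.14 − 4196.82)/(9391 − 6733) = 1435.32/2658 = 0.54
a = 4196.82 − 0.54(6733) = 561
Equilibrium: Y = 561 + 0.54Y + 2187.96
0.46Y = 2748.96, so Y = 2748.96/0.46 = 5976

Y = 5976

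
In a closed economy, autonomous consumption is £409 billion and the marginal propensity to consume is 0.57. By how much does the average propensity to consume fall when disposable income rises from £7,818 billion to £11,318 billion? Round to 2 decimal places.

ΔAPC = 0.02

At Y = 7818: C = 409 + 0.57(7818) = 4865.26, APC = 4865.26/7818 = 0.622
At Y = 11318: C = 6860.26, APC = 6860.26/11318 = 0.606
Fall in APC = 0.622 − 0.606 = 0.016 ≈ 0.02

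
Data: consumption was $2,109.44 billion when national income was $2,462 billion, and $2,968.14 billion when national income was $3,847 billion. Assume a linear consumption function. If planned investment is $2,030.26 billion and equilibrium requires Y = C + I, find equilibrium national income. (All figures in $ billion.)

MPC = (2968.14 − 2109.44)/(3847 − 2462) = 858.7/1385 = 0.62
a = 2109.44 − 0.62(2462) = 583
Equilibrium: Y = 583 + 0.62Y + 2030.26
0.38Y = 2613.26, so Y = 2613.26/0.38 = 6877

Y = 6877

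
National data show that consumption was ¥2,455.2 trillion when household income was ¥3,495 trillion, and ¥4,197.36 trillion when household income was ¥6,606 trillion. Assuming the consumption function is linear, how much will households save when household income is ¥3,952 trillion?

S = 1240.88

MPC = (4197.36 − 2455.2)/(6606 − 3495) = 1742.16/3111 = 0.56
a = 2455.2 − 0.56(3495) = 2455.2 − 1957.2 = 498
C = 498 + 0.56(3952) = 2711.12
S = 3952 − 2711.12 = 1240.88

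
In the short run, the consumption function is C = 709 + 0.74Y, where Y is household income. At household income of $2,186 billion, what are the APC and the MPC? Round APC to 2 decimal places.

MPC = 0.74 (the slope of the consumption function)
C = 709 + 0.74(2186) = 2326.64, so APC = 2326.64/2186 = 1.06

APC = 1.06; MPC = 0.74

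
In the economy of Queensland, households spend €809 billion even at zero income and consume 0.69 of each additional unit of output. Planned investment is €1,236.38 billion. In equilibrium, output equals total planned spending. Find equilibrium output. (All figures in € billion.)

Y = 6598

Y = C + I = 809 + 0.69Y + 1236.38
Y − 0.69Y = 2045.38
0.31Y = 2045.38, so Y = 2045.38/0.31 = 6598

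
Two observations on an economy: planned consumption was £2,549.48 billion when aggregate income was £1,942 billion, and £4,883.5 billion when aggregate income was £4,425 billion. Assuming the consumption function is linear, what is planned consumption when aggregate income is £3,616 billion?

MPC = (4883.5 − 2549.48)/(4425 − 1942) = 2334.02/2483 = 0.94
a = 2549.48 − 0.94(1942) = 2549.48 − 1825.48 = 724
C = 724 + 0.94(3616) = 724 + 3399.04 = 4123.04

C = 4123.04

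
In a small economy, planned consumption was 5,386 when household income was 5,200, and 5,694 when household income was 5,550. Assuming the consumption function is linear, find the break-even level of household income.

Y = 6750

MPC = (5694 − 5386)/(5550 − 5200) = 308/350 = 0.88
a = 5386 − 0.88(5200) = 5386 − 4576 = 810
Break-even: Y = a/(1−MPC) = 810/0.12 = 6750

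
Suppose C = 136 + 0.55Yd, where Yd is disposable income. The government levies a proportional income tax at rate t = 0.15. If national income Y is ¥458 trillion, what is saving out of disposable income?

Yd = (1 − 0.15)(458) = 0.85(458) = 389.3
C = 136 + 0.55(389.3) = 136 + 214.115 = 350.115
S = Yd − C = 389.3 − 350.115 = 39.185

S = 39.185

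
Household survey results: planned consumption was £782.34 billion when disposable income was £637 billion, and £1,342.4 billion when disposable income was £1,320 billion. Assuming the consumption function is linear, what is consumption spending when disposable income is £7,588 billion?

MPC = (1342.4 − 782.34)/(1320 − 637) = 560.06/683 = 0.82
a = 782.34 − 0.82(637) = 782.34 − 522.34 = 260
C = 260 + 0.82(7588) = 260 + 6222.16 = 6482.16

C = 6482.16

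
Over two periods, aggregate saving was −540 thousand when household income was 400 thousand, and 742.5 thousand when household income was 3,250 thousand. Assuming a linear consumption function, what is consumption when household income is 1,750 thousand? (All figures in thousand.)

MPS = ΔS/ΔY = (742.5 − (-540))/(3250 − 400) = 1282.5/2850 = 0.45
MPC = 1 − MPS = 0.55
Autonomous saving = -540 − 0.45(400) = -720, so a = 720
C = 720 + 0.55(1750) = 720 + 962.5 = 1682.5

C = 1682.5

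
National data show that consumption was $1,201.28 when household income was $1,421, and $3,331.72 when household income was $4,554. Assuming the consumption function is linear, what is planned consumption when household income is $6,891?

MPC = (3331.72 − 1201.28)/(4554 − 1421) = 2130.44/3133 = 0.68
a = 1201.28 − 0.68(1421) = 1201.28 − 966.28 = 235
C = 235 + 0.68(6891) = 235 + 4685.88 = 4920.88

C = 4920.88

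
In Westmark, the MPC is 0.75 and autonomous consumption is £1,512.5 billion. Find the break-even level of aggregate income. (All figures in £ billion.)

At break-even, C = Y: 1512.5 + 0.75Y = Y
0.25Y = 1512.5, so Y = 1512.5/0.25 = 6050

Y = 6050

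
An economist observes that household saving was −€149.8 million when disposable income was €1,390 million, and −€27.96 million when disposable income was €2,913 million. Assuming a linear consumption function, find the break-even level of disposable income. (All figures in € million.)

Y = 3262.5

MPS = ΔS/ΔY = (-27.96 − (-149.8))/(2913 − 1390) = 121.84/1523 = 0.08
MPC = 1 − MPS = 0.92
From S(1390) = -149.8: −a + 0.08(1390) = -149.8, so a = 111.2 − (-149.8) = 261
Break-even (S = 0): Y = a/MPS = 261/0.08 = 3262.5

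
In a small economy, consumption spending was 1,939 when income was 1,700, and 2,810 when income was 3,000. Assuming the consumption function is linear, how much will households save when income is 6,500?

S = 1345

MPC = (2810 − 1939)/(3000 − 1700) = 871/1300 = 0.67
a = 1939 − 0.67(1700) = 1939 − 1139 = 800
C = 800 + 0.67(6500) = 5155
S = 6500 − 5155 = 1345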